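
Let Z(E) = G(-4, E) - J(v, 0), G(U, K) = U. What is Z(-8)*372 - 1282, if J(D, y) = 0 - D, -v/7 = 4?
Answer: -13186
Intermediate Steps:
v = -28 (v = -7*4 = -28)
J(D, y) = -D
Z(E) = -32 (Z(E) = -4 - (-1)*(-28) = -4 - 1*28 = -4 - 28 = -32)
Z(-8)*372 - 1282 = -32*372 - 1282 = -11904 - 1282 = -13186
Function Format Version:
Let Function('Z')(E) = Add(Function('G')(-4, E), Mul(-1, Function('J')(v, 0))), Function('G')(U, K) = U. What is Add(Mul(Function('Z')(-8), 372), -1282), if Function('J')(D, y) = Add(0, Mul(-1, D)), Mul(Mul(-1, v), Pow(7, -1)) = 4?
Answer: -13186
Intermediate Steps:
v = -28 (v = Mul(-7, 4) = -28)
Function('J')(D, y) = Mul(-1, D)
Function('Z')(E) = -32 (Function('Z')(E) = Add(-4, Mul(-1, Mul(-1, -28))) = Add(-4, Mul(-1, 28)) = Add(-4, -28) = -32)
Add(Mul(Function('Z')(-8), 372), -1282) = Add(Mul(-32, 372), -1282) = Add(-11904, -1282) = -13186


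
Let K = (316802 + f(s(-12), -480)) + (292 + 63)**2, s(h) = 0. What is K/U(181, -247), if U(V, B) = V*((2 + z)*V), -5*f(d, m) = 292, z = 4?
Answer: 2213843/982830 ≈ 2.2525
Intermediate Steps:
f(d, m) = -292/5 (f(d, m) = -1/5*292 = -292/5)
U(V, B) = 6*V**2 (U(V, B) = V*((2 + 4)*V) = V*(6*V) = 6*V**2)
K = 2213843/5 (K = (316802 - 292/5) + (292 + 63)**2 = 1583718/5 + 355**2 = 1583718/5 + 126025 = 2213843/5 ≈ 4.4277e+5)
K/U(181, -247) = 2213843/(5*((6*181**2))) = 2213843/(5*((6*32761))) = (2213843/5)/196566 = (2213843/5)*(1/196566) = 2213843/982830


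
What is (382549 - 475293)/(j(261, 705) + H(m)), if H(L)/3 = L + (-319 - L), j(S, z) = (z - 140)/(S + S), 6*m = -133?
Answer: 48412368/498989 ≈ 97.021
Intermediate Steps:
m = -133/6 (m = (1/6)*(-133) = -133/6 ≈ -22.167)
j(S, z) = (-140 + z)/(2*S) (j(S, z) = (-140 + z)/((2*S)) = (-140 + z)*(1/(2*S)) = (-140 + z)/(2*S))
H(L) = -957 (H(L) = 3*(L + (-319 - L)) = 3*(-319) = -957)
(382549 - 475293)/(j(261, 705) + H(m)) = (382549 - 475293)/((1/2)*(-140 + 705)/261 - 957) = -92744/((1/2)*(1/261)*565 - 957) = -92744/(565/522 - 957) = -92744/(-498989/522) = -92744*(-522/498989) = 48412368/498989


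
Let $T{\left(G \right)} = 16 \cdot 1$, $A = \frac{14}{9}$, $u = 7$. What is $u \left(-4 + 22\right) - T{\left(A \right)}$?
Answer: $110$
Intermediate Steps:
$A = \frac{14}{9}$ ($A = 14 \cdot \frac{1}{9} = \frac{14}{9} \approx 1.5556$)
$T{\left(G \right)} = 16$
$u \left(-4 + 22\right) - T{\left(A \right)} = 7 \left(-4 + 22\right) - 16 = 7 \cdot 18 - 16 = 126 - 16 = 110$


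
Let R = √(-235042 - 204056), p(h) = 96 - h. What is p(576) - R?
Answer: -480 - I*√439098 ≈ -480.0 - 662.64*I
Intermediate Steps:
R = I*√439098 (R = √(-439098) = I*√439098 ≈ 662.64*I)
p(576) - R = (96 - 1*576) - I*√439098 = (96 - 576) - I*√439098 = -480 - I*√439098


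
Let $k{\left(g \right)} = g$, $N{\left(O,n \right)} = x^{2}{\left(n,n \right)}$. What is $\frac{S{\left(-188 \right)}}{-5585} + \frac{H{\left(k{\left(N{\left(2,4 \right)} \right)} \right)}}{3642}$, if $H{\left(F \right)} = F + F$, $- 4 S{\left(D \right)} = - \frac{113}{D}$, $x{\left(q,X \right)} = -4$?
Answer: $\frac{67404493}{7648054320} \approx 0.0088133$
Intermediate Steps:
$S{\left(D \right)} = \frac{113}{4 D}$ ($S{\left(D \right)} = - \frac{\left(-113\right) \frac{1}{D}}{4} = \frac{113}{4 D}$)
$N{\left(O,n \right)} = 16$ ($N{\left(O,n \right)} = \left(-4\right)^{2} = 16$)
$H{\left(F \right)} = 2 F$
$\frac{S{\left(-188 \right)}}{-5585} + \frac{H{\left(k{\left(N{\left(2,4 \right)} \right)} \right)}}{3642} = \frac{\frac{113}{4} \frac{1}{-188}}{-5585} + \frac{2 \cdot 16}{3642} = \frac{113}{4} \left(- \frac{1}{188}\right) \left(- \frac{1}{5585}\right) + 32 \cdot \frac{1}{3642} = \left(- \frac{113}{752}\right) \left(- \frac{1}{5585}\right) + \frac{16}{1821} = \frac{113}{4199920} + \frac{16}{1821} = \frac{67404493}{7648054320}$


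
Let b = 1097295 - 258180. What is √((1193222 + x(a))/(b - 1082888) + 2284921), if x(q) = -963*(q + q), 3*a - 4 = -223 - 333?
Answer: √135781682722440771/243773 ≈ 1511.6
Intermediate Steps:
a = -184 (a = 4/3 + (-223 - 333)/3 = 4/3 + (⅓)*(-556) = 4/3 - 556/3 = -184)
x(q) = -1926*q
b = 839115
√((1193222 + x(a))/(b - 1082888) + 2284921) = √((1193222 - 1926*(-184))/(839115 - 1082888) + 2284921) = √((1193222 + 354384)/(-243773) + 2284921) = √(1547606*(-1/243773) + 2284921) = √(-1547606/243773 + 2284921) = √(557000499327/243773) = √135781682722440771/243773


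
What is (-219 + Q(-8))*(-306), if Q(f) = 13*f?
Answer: 98838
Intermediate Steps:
(-219 + Q(-8))*(-306) = (-219 + 13*(-8))*(-306) = (-219 - 104)*(-306) = -323*(-306) = 98838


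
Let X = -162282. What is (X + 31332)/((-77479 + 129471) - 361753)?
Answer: 130950/309761 ≈ 0.42275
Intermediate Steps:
(X + 31332)/((-77479 + 129471) - 361753) = (-162282 + 31332)/((-77479 + 129471) - 361753) = -130950/(51992 - 361753) = -130950/(-309761) = -130950*(-1/309761) = 130950/309761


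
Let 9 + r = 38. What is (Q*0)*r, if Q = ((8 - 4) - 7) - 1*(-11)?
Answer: 0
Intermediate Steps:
r = 29 (r = -9 + 38 = 29)
Q = 8 (Q = (4 - 7) + 11 = -3 + 11 = 8)
(Q*0)*r = (8*0)*29 = 0*29 = 0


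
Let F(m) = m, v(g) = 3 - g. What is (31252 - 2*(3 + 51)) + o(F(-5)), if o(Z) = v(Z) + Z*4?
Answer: 31132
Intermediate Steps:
o(Z) = 3 + 3*Z (o(Z) = (3 - Z) + Z*4 = (3 - Z) + 4*Z = 3 + 3*Z)
(31252 - 2*(3 + 51)) + o(F(-5)) = (31252 - 2*(3 + 51)) + (3 + 3*(-5)) = (31252 - 2*54) + (3 - 15) = (31252 - 108) - 12 = 31144 - 12 = 31132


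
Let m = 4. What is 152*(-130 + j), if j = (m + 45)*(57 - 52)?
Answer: 17480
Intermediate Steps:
j = 245 (j = (4 + 45)*(57 - 52) = 49*5 = 245)
152*(-130 + j) = 152*(-130 + 245) = 152*115 = 17480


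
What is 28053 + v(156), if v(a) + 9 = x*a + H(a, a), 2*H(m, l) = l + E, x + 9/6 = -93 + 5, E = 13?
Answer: 28333/2 ≈ 14167.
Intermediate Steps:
x = -179/2 (x = -3/2 + (-93 + 5) = -3/2 - 88 = -179/2 ≈ -89.500)
H(m, l) = 13/2 + l/2 (H(m, l) = (l + 13)/2 = (13 + l)/2 = 13/2 + l/2)
v(a) = -5/2 - 89*a (v(a) = -9 + (-179*a/2 + (13/2 + a/2)) = -9 + (13/2 - 89*a) = -5/2 - 89*a)
28053 + v(156) = 28053 + (-5/2 - 89*156) = 28053 + (-5/2 - 13884) = 28053 - 27773/2 = 28333/2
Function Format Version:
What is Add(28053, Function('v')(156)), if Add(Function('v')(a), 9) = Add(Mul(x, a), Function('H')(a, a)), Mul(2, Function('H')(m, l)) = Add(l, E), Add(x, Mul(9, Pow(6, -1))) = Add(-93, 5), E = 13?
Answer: Rational(28333, 2) ≈ 14167.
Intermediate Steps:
x = Rational(-179, 2) (x = Add(Rational(-3, 2), Add(-93, 5)) = Add(Rational(-3, 2), -88) = Rational(-179, 2) ≈ -89.500)
Function('H')(m, l) = Add(Rational(13, 2), Mul(Rational(1, 2), l)) (Function('H')(m, l) = Mul(Rational(1, 2), Add(l, 13)) = Mul(Rational(1, 2), Add(13, l)) = Add(Rational(13, 2), Mul(Rational(1, 2), l)))
Function('v')(a) = Add(Rational(-5, 2), Mul(-89, a)) (Function('v')(a) = Add(-9, Add(Mul(Rational(-179, 2), a), Add(Rational(13, 2), Mul(Rational(1, 2), a)))) = Add(-9, Add(Rational(13, 2), Mul(-89, a))) = Add(Rational(-5, 2), Mul(-89, a)))
Add(28053, Function('v')(156)) = Add(28053, Add(Rational(-5, 2), Mul(-89, 156))) = Add(28053, Add(Rational(-5, 2), -13884)) = Add(28053, Rational(-27773, 2)) = Rational(28333, 2)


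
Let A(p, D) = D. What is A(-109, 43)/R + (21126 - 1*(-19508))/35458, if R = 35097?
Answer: 713828096/622234713 ≈ 1.1472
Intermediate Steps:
A(-109, 43)/R + (21126 - 1*(-19508))/35458 = 43/35097 + (21126 - 1*(-19508))/35458 = 43*(1/35097) + (21126 + 19508)*(1/35458) = 43/35097 + 40634*(1/35458) = 43/35097 + 20317/17729 = 713828096/622234713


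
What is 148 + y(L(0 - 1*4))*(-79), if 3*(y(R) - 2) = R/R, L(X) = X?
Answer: -109/3 ≈ -36.333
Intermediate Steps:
y(R) = 7/3 (y(R) = 2 + (R/R)/3 = 2 + (⅓)*1 = 2 + ⅓ = 7/3)
148 + y(L(0 - 1*4))*(-79) = 148 + (7/3)*(-79) = 148 - 553/3 = -109/3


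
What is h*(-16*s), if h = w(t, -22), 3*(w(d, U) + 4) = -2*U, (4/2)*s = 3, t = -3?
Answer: -256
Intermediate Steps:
s = 3/2 (s = (1/2)*3 = 3/2 ≈ 1.5000)
w(d, U) = -4 - 2*U/3 (w(d, U) = -4 + (-2*U)/3 = -4 - 2*U/3)
h = 32/3 (h = -4 - 2/3*(-22) = -4 + 44/3 = 32/3 ≈ 10.667)
h*(-16*s) = 32*(-16*3/2)/3 = (32/3)*(-24) = -256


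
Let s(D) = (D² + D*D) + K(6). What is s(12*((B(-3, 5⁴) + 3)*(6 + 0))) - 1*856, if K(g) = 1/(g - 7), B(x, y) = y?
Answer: 4088972455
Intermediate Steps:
K(g) = 1/(-7 + g)
s(D) = -1 + 2*D² (s(D) = (D² + D*D) + 1/(-7 + 6) = (D² + D²) + 1/(-1) = 2*D² - 1 = -1 + 2*D²)
s(12*((B(-3, 5⁴) + 3)*(6 + 0))) - 1*856 = (-1 + 2*(12*((5⁴ + 3)*(6 + 0)))²) - 1*856 = (-1 + 2*(12*((625 + 3)*6))²) - 856 = (-1 + 2*(12*(628*6))²) - 856 = (-1 + 2*(12*3768)²) - 856 = (-1 + 2*45216²) - 856 = (-1 + 2*2044486656) - 856 = (-1 + 4088973312) - 856 = 4088973311 - 856 = 4088972455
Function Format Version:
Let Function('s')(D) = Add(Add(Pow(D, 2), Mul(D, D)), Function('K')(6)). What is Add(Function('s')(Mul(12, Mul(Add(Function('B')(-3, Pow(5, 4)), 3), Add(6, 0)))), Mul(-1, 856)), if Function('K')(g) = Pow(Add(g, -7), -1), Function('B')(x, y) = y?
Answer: 4088972455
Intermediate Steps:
Function('K')(g) = Pow(Add(-7, g), -1)
Function('s')(D) = Add(-1, Mul(2, Pow(D, 2))) (Function('s')(D) = Add(Add(Pow(D, 2), Mul(D, D)), Pow(Add(-7, 6), -1)) = Add(Add(Pow(D, 2), Pow(D, 2)), Pow(-1, -1)) = Add(Mul(2, Pow(D, 2)), -1) = Add(-1, Mul(2, Pow(D, 2))))
Add(Function('s')(Mul(12, Mul(Add(Function('B')(-3, Pow(5, 4)), 3), Add(6, 0)))), Mul(-1, 856)) = Add(Add(-1, Mul(2, Pow(Mul(12, Mul(Add(Pow(5, 4), 3), Add(6, 0))), 2))), Mul(-1, 856)) = Add(Add(-1, Mul(2, Pow(Mul(12, Mul(Add(625, 3), 6)), 2))), -856) = Add(Add(-1, Mul(2, Pow(Mul(12, Mul(628, 6)), 2))), -856) = Add(Add(-1, Mul(2, Pow(Mul(12, 3768), 2))), -856) = Add(Add(-1, Mul(2, Pow(45216, 2))), -856) = Add(Add(-1, Mul(2, 2044486656)), -856) = Add(Add(-1, 4088973312), -856) = Add(4088973311, -856) = 4088972455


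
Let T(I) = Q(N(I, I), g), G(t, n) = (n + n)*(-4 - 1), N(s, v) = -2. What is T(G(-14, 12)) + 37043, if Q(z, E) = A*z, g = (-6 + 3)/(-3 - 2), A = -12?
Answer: 37067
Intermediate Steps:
g = ⅗ (g = -3/(-5) = -3*(-⅕) = ⅗ ≈ 0.60000)
G(t, n) = -10*n (G(t, n) = (2*n)*(-5) = -10*n)
Q(z, E) = -12*z
T(I) = 24 (T(I) = -12*(-2) = 24)
T(G(-14, 12)) + 37043 = 24 + 37043 = 37067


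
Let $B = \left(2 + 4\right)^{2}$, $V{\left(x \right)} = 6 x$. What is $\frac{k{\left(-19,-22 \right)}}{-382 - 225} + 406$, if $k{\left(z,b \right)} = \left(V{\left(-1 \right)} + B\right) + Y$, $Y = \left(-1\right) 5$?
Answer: $\frac{246417}{607} \approx 405.96$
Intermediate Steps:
$Y = -5$
$B = 36$ ($B = 6^{2} = 36$)
$k{\left(z,b \right)} = 25$ ($k{\left(z,b \right)} = \left(6 \left(-1\right) + 36\right) - 5 = \left(-6 + 36\right) - 5 = 30 - 5 = 25$)
$\frac{k{\left(-19,-22 \right)}}{-382 - 225} + 406 = \frac{25}{-382 - 225} + 406 = \frac{25}{-607} + 406 = 25 \left(- \frac{1}{607}\right) + 406 = - \frac{25}{607} + 406 = \frac{246417}{607}$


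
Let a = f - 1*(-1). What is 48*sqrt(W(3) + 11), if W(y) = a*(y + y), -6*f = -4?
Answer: 48*sqrt(21) ≈ 219.96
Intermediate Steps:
f = 2/3 (f = -1/6*(-4) = 2/3 ≈ 0.66667)
a = 5/3 (a = 2/3 - 1*(-1) = 2/3 + 1 = 5/3 ≈ 1.6667)
W(y) = 10*y/3 (W(y) = 5*(y + y)/3 = 5*(2*y)/3 = 10*y/3)
48*sqrt(W(3) + 11) = 48*sqrt((10/3)*3 + 11) = 48*sqrt(10 + 11) = 48*sqrt(21)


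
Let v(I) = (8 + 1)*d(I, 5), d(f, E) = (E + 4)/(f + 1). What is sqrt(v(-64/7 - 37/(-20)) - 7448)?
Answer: 2*I*sqrt(1447709417)/881 ≈ 86.376*I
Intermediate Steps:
d(f, E) = (4 + E)/(1 + f)
v(I) = 81/(1 + I) (v(I) = (8 + 1)*((4 + 5)/(1 + I)) = 9*(9/(1 + I)) = 81/(1 + I))
sqrt(v(-64/7 - 37/(-20)) - 7448) = sqrt(81/(1 + (-64/7 - 37/(-20))) - 7448) = sqrt(81/(1 + (-64*1/7 - 37*(-1/20))) - 7448) = sqrt(81/(1 + (-64/7 + 37/20)) - 7448) = sqrt(81/(1 - 1021/140) - 7448) = sqrt(81/(-881/140) - 7448) = sqrt(81*(-140/881) - 7448) = sqrt(-11340/881 - 7448) = sqrt(-6573028/881) = 2*I*sqrt(1447709417)/881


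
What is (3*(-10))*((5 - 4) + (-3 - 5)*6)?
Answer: 1410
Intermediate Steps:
(3*(-10))*((5 - 4) + (-3 - 5)*6) = -30*(1 - 8*6) = -30*(1 - 48) = -30*(-47) = 1410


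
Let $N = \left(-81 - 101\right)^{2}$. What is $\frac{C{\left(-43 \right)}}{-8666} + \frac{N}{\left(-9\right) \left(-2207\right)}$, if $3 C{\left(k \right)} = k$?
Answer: $\frac{287337287}{172132758} \approx 1.6693$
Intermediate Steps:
$C{\left(k \right)} = \frac{k}{3}$
$N = 33124$ ($N = \left(-182\right)^{2} = 33124$)
$\frac{C{\left(-43 \right)}}{-8666} + \frac{N}{\left(-9\right) \left(-2207\right)} = \frac{\frac{1}{3} \left(-43\right)}{-8666} + \frac{33124}{\left(-9\right) \left(-2207\right)} = \left(- \frac{43}{3}\right) \left(- \frac{1}{8666}\right) + \frac{33124}{19863} = \frac{43}{25998} + 33124 \cdot \frac{1}{19863} = \frac{43}{25998} + \frac{33124}{19863} = \frac{287337287}{172132758}$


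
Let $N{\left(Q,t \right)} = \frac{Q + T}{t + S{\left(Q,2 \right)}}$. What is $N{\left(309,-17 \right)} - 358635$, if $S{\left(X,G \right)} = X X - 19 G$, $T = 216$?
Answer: $- \frac{34223102985}{95426} \approx -3.5864 \cdot 10^{5}$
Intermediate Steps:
$S{\left(X,G \right)} = X^{2} - 19 G$
$N{\left(Q,t \right)} = \frac{216 + Q}{-38 + t + Q^{2}}$ ($N{\left(Q,t \right)} = \frac{Q + 216}{t + \left(Q^{2} - 38\right)} = \frac{216 + Q}{t + \left(Q^{2} - 38\right)} = \frac{216 + Q}{t + \left(-38 + Q^{2}\right)} = \frac{216 + Q}{-38 + t + Q^{2}}$)
$N{\left(309,-17 \right)} - 358635 = \frac{216 + 309}{-38 - 17 + 309^{2}} - 358635 = \frac{1}{-38 - 17 + 95481} \cdot 525 - 358635 = \frac{1}{95426} \cdot 525 - 358635 = \frac{525}{95426} - 358635 = - \frac{34223102985}{95426}$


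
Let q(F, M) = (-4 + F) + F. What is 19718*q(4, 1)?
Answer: 78872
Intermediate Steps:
q(F, M) = -4 + 2*F
19718*q(4, 1) = 19718*(-4 + 2*4) = 19718*(-4 + 8) = 19718*4 = 78872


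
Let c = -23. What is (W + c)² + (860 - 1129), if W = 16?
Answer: -220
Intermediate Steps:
(W + c)² + (860 - 1129) = (16 - 23)² + (860 - 1129) = (-7)² - 269 = 49 - 269 = -220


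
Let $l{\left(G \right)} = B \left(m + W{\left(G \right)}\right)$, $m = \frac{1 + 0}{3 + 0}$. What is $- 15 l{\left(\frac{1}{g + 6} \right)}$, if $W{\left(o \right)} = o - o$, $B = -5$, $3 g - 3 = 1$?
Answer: $25$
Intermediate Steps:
$g = \frac{4}{3}$ ($g = 1 + \frac{1}{3} \cdot 1 = 1 + \frac{1}{3} = \frac{4}{3} \approx 1.3333$)
$W{\left(o \right)} = 0$
$m = \frac{1}{3}$ ($m = 1 \cdot \frac{1}{3} = \frac{1}{3} \approx 0.33333$)
$l{\left(G \right)} = - \frac{5}{3}$ ($l{\left(G \right)} = - 5 \left(\frac{1}{3} + 0\right) = \left(-5\right) \frac{1}{3} = - \frac{5}{3}$)
$- 15 l{\left(\frac{1}{g + 6} \right)} = \left(-15\right) \left(- \frac{5}{3}\right) = 25$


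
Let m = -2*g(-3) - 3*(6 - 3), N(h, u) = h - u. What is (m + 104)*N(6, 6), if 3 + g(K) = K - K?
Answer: 0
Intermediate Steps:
g(K) = -3 (g(K) = -3 + (K - K) = -3 + 0 = -3)
m = -3 (m = -2*(-3) - 3*(6 - 3) = 6 - 3*3 = 6 - 9 = -3)
(m + 104)*N(6, 6) = (-3 + 104)*(6 - 1*6) = 101*(6 - 6) = 101*0 = 0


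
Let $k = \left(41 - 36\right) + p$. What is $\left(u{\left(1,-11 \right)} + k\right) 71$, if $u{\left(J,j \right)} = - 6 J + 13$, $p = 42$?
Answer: $3834$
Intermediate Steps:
$u{\left(J,j \right)} = 13 - 6 J$
$k = 47$ ($k = \left(41 - 36\right) + 42 = 5 + 42 = 47$)
$\left(u{\left(1,-11 \right)} + k\right) 71 = \left(\left(13 - 6\right) + 47\right) 71 = \left(7 + 47\right) 71 = 54 \cdot 71 = 3834$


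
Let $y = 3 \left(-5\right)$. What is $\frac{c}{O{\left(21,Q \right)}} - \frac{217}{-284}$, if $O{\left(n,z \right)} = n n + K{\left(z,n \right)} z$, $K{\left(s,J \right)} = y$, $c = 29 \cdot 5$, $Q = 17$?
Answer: $\frac{40771}{26412} \approx 1.5437$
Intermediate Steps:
$c = 145$
$y = -15$
$K{\left(s,J \right)} = -15$
$O{\left(n,z \right)} = n^{2} - 15 z$ ($O{\left(n,z \right)} = n n - 15 z = n^{2} - 15 z$)
$\frac{c}{O{\left(21,Q \right)}} - \frac{217}{-284} = \frac{145}{21^{2} - 255} - \frac{217}{-284} = \frac{145}{441 - 255} - - \frac{217}{284} = \frac{145}{186} + \frac{217}{284} = \frac{40771}{26412}$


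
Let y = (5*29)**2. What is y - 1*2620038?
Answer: -2599013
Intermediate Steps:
y = 21025 (y = 145**2 = 21025)
y - 1*2620038 = 21025 - 1*2620038 = 21025 - 2620038 = -2599013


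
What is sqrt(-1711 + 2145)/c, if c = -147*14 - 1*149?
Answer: -sqrt(434)/2207 ≈ -0.0094394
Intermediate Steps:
c = -2207 (c = -2058 - 149 = -2207)
sqrt(-1711 + 2145)/c = sqrt(-1711 + 2145)/(-2207) = sqrt(434)*(-1/2207) = -sqrt(434)/2207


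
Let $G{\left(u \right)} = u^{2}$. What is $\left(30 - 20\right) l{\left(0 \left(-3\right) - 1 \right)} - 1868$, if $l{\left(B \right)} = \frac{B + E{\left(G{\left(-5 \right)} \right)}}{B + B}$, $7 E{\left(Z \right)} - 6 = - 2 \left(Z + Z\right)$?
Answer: $- \frac{12571}{7} \approx -1795.9$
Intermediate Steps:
$E{\left(Z \right)} = \frac{6}{7} - \frac{4 Z}{7}$ ($E{\left(Z \right)} = \frac{6}{7} + \frac{\left(-2\right) \left(Z + Z\right)}{7} = \frac{6}{7} + \frac{\left(-2\right) 2 Z}{7} = \frac{6}{7} + \frac{\left(-4\right) Z}{7} = \frac{6}{7} - \frac{4 Z}{7}$)
$l{\left(B \right)} = \frac{- \frac{94}{7} + B}{2 B}$ ($l{\left(B \right)} = \frac{B + \left(\frac{6}{7} - \frac{4 \left(-5\right)^{2}}{7}\right)}{B + B} = \frac{B + \left(\frac{6}{7} - \frac{100}{7}\right)}{2 B} = \left(B + \left(\frac{6}{7} - \frac{100}{7}\right)\right) \frac{1}{2 B} = \left(B - \frac{94}{7}\right) \frac{1}{2 B} = \left(- \frac{94}{7} + B\right) \frac{1}{2 B} = \frac{- \frac{94}{7} + B}{2 B}$)
$\left(30 - 20\right) l{\left(0 \left(-3\right) - 1 \right)} - 1868 = \left(30 - 20\right) \frac{-94 + 7 \left(0 \left(-3\right) - 1\right)}{14 \left(0 \left(-3\right) - 1\right)} - 1868 = 10 \frac{-94 + 7 \left(0 - 1\right)}{14 \left(0 - 1\right)} - 1868 = 10 \frac{-94 + 7 \left(-1\right)}{14 \left(-1\right)} - 1868 = 10 \cdot \frac{1}{14} \left(-1\right) \left(-94 - 7\right) - 1868 = 10 \cdot \frac{1}{14} \left(-1\right) \left(-101\right) - 1868 = 10 \cdot \frac{101}{14} - 1868 = \frac{505}{7} - 1868 = - \frac{12571}{7}$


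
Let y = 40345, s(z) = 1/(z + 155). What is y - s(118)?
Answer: 11014184/273 ≈ 40345.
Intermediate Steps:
s(z) = 1/(155 + z)
y - s(118) = 40345 - 1/(155 + 118) = 40345 - 1/273 = 11014184/273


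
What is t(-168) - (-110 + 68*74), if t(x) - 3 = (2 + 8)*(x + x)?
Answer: -8279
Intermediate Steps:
t(x) = 3 + 20*x (t(x) = 3 + (2 + 8)*(x + x) = 3 + 10*(2*x) = 3 + 20*x)
t(-168) - (-110 + 68*74) = (3 + 20*(-168)) - (-110 + 68*74) = (3 - 3360) - (-110 + 5032) = -3357 - 1*4922 = -3357 - 4922 = -8279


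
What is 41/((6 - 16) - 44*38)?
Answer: -41/1682 ≈ -0.024376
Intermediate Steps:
41/((6 - 16) - 44*38) = 41/(-10 - 1672) = 41/(-1682) = -1/1682*41 = -41/1682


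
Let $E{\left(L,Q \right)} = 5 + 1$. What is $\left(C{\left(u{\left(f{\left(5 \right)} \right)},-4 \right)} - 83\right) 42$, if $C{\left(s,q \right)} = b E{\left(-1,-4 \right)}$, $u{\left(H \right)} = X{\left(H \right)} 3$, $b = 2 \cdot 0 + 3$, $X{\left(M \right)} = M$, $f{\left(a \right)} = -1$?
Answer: $-2730$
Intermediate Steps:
$E{\left(L,Q \right)} = 6$
$b = 3$ ($b = 0 + 3 = 3$)
$u{\left(H \right)} = 3 H$ ($u{\left(H \right)} = H 3 = 3 H$)
$C{\left(s,q \right)} = 18$ ($C{\left(s,q \right)} = 3 \cdot 6 = 18$)
$\left(C{\left(u{\left(f{\left(5 \right)} \right)},-4 \right)} - 83\right) 42 = \left(18 - 83\right) 42 = \left(-65\right) 42 = -2730$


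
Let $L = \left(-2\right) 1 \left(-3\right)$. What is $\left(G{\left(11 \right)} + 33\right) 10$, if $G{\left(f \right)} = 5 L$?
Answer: $630$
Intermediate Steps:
$L = 6$ ($L = \left(-2\right) \left(-3\right) = 6$)
$G{\left(f \right)} = 30$ ($G{\left(f \right)} = 5 \cdot 6 = 30$)
$\left(G{\left(11 \right)} + 33\right) 10 = \left(30 + 33\right) 10 = 63 \cdot 10 = 630$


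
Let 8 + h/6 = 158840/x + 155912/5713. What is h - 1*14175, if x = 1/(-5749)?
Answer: -31301761343007/5713 ≈ -5.4790e+9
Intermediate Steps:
x = -1/5749 ≈ -0.00017394
h = -31301680361232/5713 (h = -48 + 6*(158840/(-1/5749) + 155912/5713) = -48 + 6*(158840*(-5749) + 155912*(1/5713)) = -48 + 6*(-913171160 + 155912/5713) = -48 + 6*(-5216946681168/5713) = -48 - 31301680087008/5713 = -31301680361232/5713 ≈ -5.4790e+9)
h - 1*14175 = -31301680361232/5713 - 1*14175 = -31301680361232/5713 - 14175 = -31301761343007/5713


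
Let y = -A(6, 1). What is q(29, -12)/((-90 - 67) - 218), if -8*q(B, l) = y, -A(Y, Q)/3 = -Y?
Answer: -3/500 ≈ -0.0060000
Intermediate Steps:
A(Y, Q) = 3*Y (A(Y, Q) = -(-3)*Y = 3*Y)
y = -18 (y = -3*6 = -1*18 = -18)
q(B, l) = 9/4 (q(B, l) = -⅛*(-18) = 9/4)
q(29, -12)/((-90 - 67) - 218) = 9/(4*((-90 - 67) - 218)) = 9/(4*(-157 - 218)) = (9/4)/(-375) = (9/4)*(-1/375) = -3/500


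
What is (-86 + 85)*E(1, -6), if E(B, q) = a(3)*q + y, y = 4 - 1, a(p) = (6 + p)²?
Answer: 483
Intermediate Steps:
y = 3
E(B, q) = 3 + 81*q (E(B, q) = (6 + 3)²*q + 3 = 9²*q + 3 = 81*q + 3 = 3 + 81*q)
(-86 + 85)*E(1, -6) = (-86 + 85)*(3 + 81*(-6)) = -(3 - 486) = -1*(-483) = 483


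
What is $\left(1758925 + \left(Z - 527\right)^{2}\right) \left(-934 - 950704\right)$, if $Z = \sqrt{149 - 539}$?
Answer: $-1937786200432 + 1003026452 i \sqrt{390} \approx -1.9378 \cdot 10^{12} + 1.9808 \cdot 10^{10} i$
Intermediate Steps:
$Z = i \sqrt{390}$ ($Z = \sqrt{-390} = i \sqrt{390} \approx 19.748 i$)
$\left(1758925 + \left(Z - 527\right)^{2}\right) \left(-934 - 950704\right) = \left(1758925 + \left(i \sqrt{390} - 527\right)^{2}\right) \left(-934 - 950704\right) = \left(1758925 + \left(-527 + i \sqrt{390}\right)^{2}\right) \left(-951638\right) = -1673859869150 - 951638 \left(-527 + i \sqrt{390}\right)^{2}$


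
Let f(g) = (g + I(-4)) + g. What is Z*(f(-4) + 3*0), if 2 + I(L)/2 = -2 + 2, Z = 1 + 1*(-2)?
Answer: 12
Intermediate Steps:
Z = -1 (Z = 1 - 2 = -1)
I(L) = -4 (I(L) = -4 + 2*(-2 + 2) = -4 + 2*0 = -4 + 0 = -4)
f(g) = -4 + 2*g (f(g) = (g - 4) + g = (-4 + g) + g = -4 + 2*g)
Z*(f(-4) + 3*0) = -((-4 + 2*(-4)) + 3*0) = -((-4 - 8) + 0) = -(-12 + 0) = -1*(-12) = 12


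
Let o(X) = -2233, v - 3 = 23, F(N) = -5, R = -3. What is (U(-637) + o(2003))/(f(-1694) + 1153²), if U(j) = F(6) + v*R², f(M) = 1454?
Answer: -668/443621 ≈ -0.0015058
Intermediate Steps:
v = 26 (v = 3 + 23 = 26)
U(j) = 229 (U(j) = -5 + 26*(-3)² = -5 + 26*9 = -5 + 234 = 229)
(U(-637) + o(2003))/(f(-1694) + 1153²) = (229 - 2233)/(1454 + 1153²) = -2004/(1454 + 1329409) = -2004/1330863 = -2004*1/1330863 = -668/443621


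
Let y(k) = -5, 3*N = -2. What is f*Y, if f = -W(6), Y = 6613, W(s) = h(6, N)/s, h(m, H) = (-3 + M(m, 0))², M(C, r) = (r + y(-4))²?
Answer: -1600346/3 ≈ -5.3345e+5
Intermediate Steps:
N = -⅔ (N = (⅓)*(-2) = -⅔ ≈ -0.66667)
M(C, r) = (-5 + r)² (M(C, r) = (r - 5)² = (-5 + r)²)
h(m, H) = 484 (h(m, H) = (-3 + (-5 + 0)²)² = (-3 + (-5)²)² = (-3 + 25)² = 22² = 484)
W(s) = 484/s
f = -242/3 (f = -484/6 = -1*242/3 = -242/3 ≈ -80.667)
f*Y = -242/3*6613 = -1600346/3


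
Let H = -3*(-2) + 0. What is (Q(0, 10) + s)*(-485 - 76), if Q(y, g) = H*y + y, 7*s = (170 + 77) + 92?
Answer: -190179/7 ≈ -27168.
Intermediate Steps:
s = 339/7 (s = ((170 + 77) + 92)/7 = (247 + 92)/7 = (⅐)*339 = 339/7 ≈ 48.429)
H = 6 (H = 6 + 0 = 6)
Q(y, g) = 7*y (Q(y, g) = 6*y + y = 7*y)
(Q(0, 10) + s)*(-485 - 76) = (7*0 + 339/7)*(-485 - 76) = (0 + 339/7)*(-561) = (339/7)*(-561) = -190179/7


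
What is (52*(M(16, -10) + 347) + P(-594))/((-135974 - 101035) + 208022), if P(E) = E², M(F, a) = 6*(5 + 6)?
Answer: -374312/28987 ≈ -12.913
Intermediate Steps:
M(F, a) = 66 (M(F, a) = 6*11 = 66)
(52*(M(16, -10) + 347) + P(-594))/((-135974 - 101035) + 208022) = (52*(66 + 347) + (-594)²)/((-135974 - 101035) + 208022) = (52*413 + 352836)/(-237009 + 208022) = (21476 + 352836)/(-28987) = 374312*(-1/28987) = -374312/28987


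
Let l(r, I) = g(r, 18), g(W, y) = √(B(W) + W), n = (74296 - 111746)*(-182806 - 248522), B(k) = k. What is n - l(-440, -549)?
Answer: 16153233600 - 4*I*√55 ≈ 1.6153e+10 - 29.665*I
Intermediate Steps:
n = 16153233600 (n = -37450*(-431328) = 16153233600)
g(W, y) = √2*√W (g(W, y) = √(W + W) = √(2*W) = √2*√W)
l(r, I) = √2*√r
n - l(-440, -549) = 16153233600 - √2*√(-440) = 16153233600 - √2*2*I*√110 = 16153233600 - 4*I*√55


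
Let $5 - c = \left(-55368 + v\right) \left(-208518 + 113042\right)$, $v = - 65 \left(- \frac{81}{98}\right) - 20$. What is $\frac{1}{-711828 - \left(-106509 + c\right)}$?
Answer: $\frac{49}{258842008266} \approx 1.893 \cdot 10^{-10}$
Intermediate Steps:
$v = \frac{3305}{98}$ ($v = - 65 \left(\left(-81\right) \frac{1}{98}\right) - 20 = \left(-65\right) \left(- \frac{81}{98}\right) - 20 = \frac{5265}{98} - 20 = \frac{3305}{98} \approx 33.724$)
$c = - \frac{258871668897}{49}$ ($c = 5 - \left(-55368 + \frac{3305}{98}\right) \left(-208518 + 113042\right) = 5 - \left(- \frac{5422759}{98}\right) \left(-95476\right) = 5 - \frac{258871669142}{49} = - \frac{258871668897}{49} \approx -5.2831 \cdot 10^{9}$)
$\frac{1}{-711828 - \left(-106509 + c\right)} = \frac{1}{-711828 + \left(106509 - - \frac{258871668897}{49}\right)} = \frac{1}{-711828 + \left(106509 + \frac{258871668897}{49}\right)} = \frac{1}{-711828 + \frac{258876887838}{49}} = \frac{1}{\frac{258842008266}{49}} = \frac{49}{258842008266}$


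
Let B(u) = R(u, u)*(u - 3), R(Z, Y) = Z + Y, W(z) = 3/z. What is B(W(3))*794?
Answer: -3176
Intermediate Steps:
R(Z, Y) = Y + Z
B(u) = 2*u*(-3 + u) (B(u) = (u + u)*(u - 3) = (2*u)*(-3 + u) = 2*u*(-3 + u))
B(W(3))*794 = (2*(3/3)*(-3 + 3/3))*794 = (2*(3*(⅓))*(-3 + 3*(⅓)))*794 = (2*1*(-3 + 1))*794 = (2*1*(-2))*794 = -4*794 = -3176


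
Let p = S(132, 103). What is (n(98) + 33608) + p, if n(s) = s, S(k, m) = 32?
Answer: 33738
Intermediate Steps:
p = 32
(n(98) + 33608) + p = (98 + 33608) + 32 = 33706 + 32 = 33738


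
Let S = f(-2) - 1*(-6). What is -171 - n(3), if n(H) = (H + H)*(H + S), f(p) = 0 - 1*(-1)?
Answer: -231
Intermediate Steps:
f(p) = 1 (f(p) = 0 + 1 = 1)
S = 7 (S = 1 - 1*(-6) = 1 + 6 = 7)
n(H) = 2*H*(7 + H) (n(H) = (H + H)*(H + 7) = (2*H)*(7 + H) = 2*H*(7 + H))
-171 - n(3) = -171 - 2*3*(7 + 3) = -171 - 2*3*10 = -171 - 1*60 = -171 - 60 = -231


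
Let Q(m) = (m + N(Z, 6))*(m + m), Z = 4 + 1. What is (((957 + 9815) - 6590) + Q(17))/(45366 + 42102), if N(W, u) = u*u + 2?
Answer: 1513/21867 ≈ 0.069191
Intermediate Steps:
Z = 5
N(W, u) = 2 + u² (N(W, u) = u² + 2 = 2 + u²)
Q(m) = 2*m*(38 + m) (Q(m) = (m + (2 + 6²))*(m + m) = (m + (2 + 36))*(2*m) = (m + 38)*(2*m) = (38 + m)*(2*m) = 2*m*(38 + m))
(((957 + 9815) - 6590) + Q(17))/(45366 + 42102) = (((957 + 9815) - 6590) + 2*17*(38 + 17))/(45366 + 42102) = ((10772 - 6590) + 2*17*55)/87468 = (4182 + 1870)*(1/87468) = 6052*(1/87468) = 1513/21867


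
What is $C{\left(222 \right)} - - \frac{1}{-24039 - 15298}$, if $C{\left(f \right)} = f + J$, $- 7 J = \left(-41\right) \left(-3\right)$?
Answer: $\frac{56291240}{275359} \approx 204.43$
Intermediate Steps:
$J = - \frac{123}{7}$ ($J = - \frac{\left(-41\right) \left(-3\right)}{7} = \left(- \frac{1}{7}\right) 123 = - \frac{123}{7} \approx -17.571$)
$C{\left(f \right)} = - \frac{123}{7} + f$ ($C{\left(f \right)} = f - \frac{123}{7} = - \frac{123}{7} + f$)
$C{\left(222 \right)} - - \frac{1}{-24039 - 15298} = \left(- \frac{123}{7} + 222\right) - - \frac{1}{-24039 - 15298} = \frac{1431}{7} - - \frac{1}{-39337} = \frac{1431}{7} - \left(-1\right) \left(- \frac{1}{39337}\right) = \frac{1431}{7} - \frac{1}{39337} = \frac{56291240}{275359}$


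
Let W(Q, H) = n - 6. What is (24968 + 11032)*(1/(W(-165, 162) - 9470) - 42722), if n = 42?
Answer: -7254708282000/4717 ≈ -1.5380e+9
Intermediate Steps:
W(Q, H) = 36 (W(Q, H) = 42 - 6 = 36)
(24968 + 11032)*(1/(W(-165, 162) - 9470) - 42722) = (24968 + 11032)*(1/(36 - 9470) - 42722) = 36000*(1/(-9434) - 42722) = 36000*(-1/9434 - 42722) = 36000*(-403039349/9434) = -7254708282000/4717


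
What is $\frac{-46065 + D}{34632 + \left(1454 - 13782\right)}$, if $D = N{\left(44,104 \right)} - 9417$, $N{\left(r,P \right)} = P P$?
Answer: $- \frac{22333}{11152} \approx -2.0026$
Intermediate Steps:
$N{\left(r,P \right)} = P^{2}$
$D = 1399$ ($D = 104^{2} - 9417 = 10816 - 9417 = 1399$)
$\frac{-46065 + D}{34632 + \left(1454 - 13782\right)} = \frac{-46065 + 1399}{34632 + \left(1454 - 13782\right)} = - \frac{44666}{34632 - 12328} = - \frac{44666}{22304} = \left(-44666\right) \frac{1}{22304} = - \frac{22333}{11152}$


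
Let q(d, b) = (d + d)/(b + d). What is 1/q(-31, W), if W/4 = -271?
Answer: 1115/62 ≈ 17.984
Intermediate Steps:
W = -1084 (W = 4*(-271) = -1084)
q(d, b) = 2*d/(b + d) (q(d, b) = (2*d)/(b + d) = 2*d/(b + d))
1/q(-31, W) = 1/(2*(-31)/(-1084 - 31)) = 1/(2*(-31)/(-1115)) = 1/(2*(-31)*(-1/1115)) = 1/(62/1115) = 1115/62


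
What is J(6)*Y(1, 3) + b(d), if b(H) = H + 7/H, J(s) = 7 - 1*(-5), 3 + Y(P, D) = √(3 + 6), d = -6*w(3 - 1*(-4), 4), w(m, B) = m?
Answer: -253/6 ≈ -42.167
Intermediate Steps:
d = -42 (d = -6*(3 - 1*(-4)) = -6*(3 + 4) = -6*7 = -42)
Y(P, D) = 0 (Y(P, D) = -3 + √(3 + 6) = -3 + √9 = -3 + 3 = 0)
J(s) = 12 (J(s) = 7 + 5 = 12)
J(6)*Y(1, 3) + b(d) = 12*0 + (-42 + 7/(-42)) = 0 + (-42 + 7*(-1/42)) = 0 + (-42 - ⅙) = 0 - 253/6 = -253/6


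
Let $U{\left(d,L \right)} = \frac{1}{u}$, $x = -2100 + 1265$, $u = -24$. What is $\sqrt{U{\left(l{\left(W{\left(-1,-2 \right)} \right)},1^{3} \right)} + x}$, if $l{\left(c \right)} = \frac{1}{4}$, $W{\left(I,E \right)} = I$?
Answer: $\frac{7 i \sqrt{2454}}{12} \approx 28.897 i$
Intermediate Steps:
$l{\left(c \right)} = \frac{1}{4}$
$x = -835$
$U{\left(d,L \right)} = - \frac{1}{24}$ ($U{\left(d,L \right)} = \frac{1}{-24} = - \frac{1}{24}$)
$\sqrt{U{\left(l{\left(W{\left(-1,-2 \right)} \right)},1^{3} \right)} + x} = \sqrt{- \frac{1}{24} - 835} = \sqrt{- \frac{20041}{24}} = \frac{7 i \sqrt{2454}}{12}$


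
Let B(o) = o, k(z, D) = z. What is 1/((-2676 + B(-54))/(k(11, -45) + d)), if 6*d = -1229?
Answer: 1163/16380 ≈ 0.071001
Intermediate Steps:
d = -1229/6 (d = (⅙)*(-1229) = -1229/6 ≈ -204.83)
1/((-2676 + B(-54))/(k(11, -45) + d)) = 1/((-2676 - 54)/(11 - 1229/6)) = 1/(-2730/(-1163/6)) = 1/(-2730*(-6/1163)) = 1/(16380/1163) = 1163/16380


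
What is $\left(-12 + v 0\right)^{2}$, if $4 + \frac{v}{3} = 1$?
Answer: $144$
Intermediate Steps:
$v = -9$ ($v = -12 + 3 \cdot 1 = -12 + 3 = -9$)
$\left(-12 + v 0\right)^{2} = \left(-12 - 0\right)^{2} = \left(-12 + 0\right)^{2} = \left(-12\right)^{2} = 144$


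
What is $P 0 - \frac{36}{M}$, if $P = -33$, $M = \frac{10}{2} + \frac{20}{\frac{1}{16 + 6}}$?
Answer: $- \frac{36}{445} \approx -0.080899$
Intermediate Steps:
$M = 445$ ($M = 10 \cdot \frac{1}{2} + \frac{20}{\frac{1}{22}} = 5 + 20 \frac{1}{\frac{1}{22}} = 5 + 20 \cdot 22 = 5 + 440 = 445$)
$P 0 - \frac{36}{M} = \left(-33\right) 0 - \frac{36}{445} = 0 - \frac{36}{445} = - \frac{36}{445}$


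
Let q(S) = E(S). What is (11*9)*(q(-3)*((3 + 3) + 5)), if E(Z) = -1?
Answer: -1089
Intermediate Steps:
q(S) = -1
(11*9)*(q(-3)*((3 + 3) + 5)) = (11*9)*(-((3 + 3) + 5)) = 99*(-(6 + 5)) = 99*(-1*11) = 99*(-11) = -1089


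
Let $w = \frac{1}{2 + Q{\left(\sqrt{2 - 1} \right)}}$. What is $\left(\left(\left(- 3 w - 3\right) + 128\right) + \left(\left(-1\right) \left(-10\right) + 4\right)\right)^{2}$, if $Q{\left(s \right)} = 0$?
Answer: $\frac{75625}{4} \approx 18906.0$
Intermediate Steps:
$w = \frac{1}{2}$ ($w = \frac{1}{2 + 0} = \frac{1}{2} \approx 0.5$)
$\left(\left(\left(- 3 w - 3\right) + 128\right) + \left(\left(-1\right) \left(-10\right) + 4\right)\right)^{2} = \left(\left(\left(\left(-3\right) \frac{1}{2} - 3\right) + 128\right) + \left(\left(-1\right) \left(-10\right) + 4\right)\right)^{2} = \left(\left(\left(- \frac{3}{2} - 3\right) + 128\right) + \left(10 + 4\right)\right)^{2} = \left(\left(- \frac{9}{2} + 128\right) + 14\right)^{2} = \left(\frac{247}{2} + 14\right)^{2} = \left(\frac{275}{2}\right)^{2} = \frac{75625}{4}$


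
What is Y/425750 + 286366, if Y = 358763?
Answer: 121920683263/425750 ≈ 2.8637e+5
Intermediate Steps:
Y/425750 + 286366 = 358763/425750 + 286366 = 121920683263/425750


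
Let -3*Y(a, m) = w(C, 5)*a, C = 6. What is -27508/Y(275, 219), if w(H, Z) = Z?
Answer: 82524/1375 ≈ 60.017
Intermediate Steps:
Y(a, m) = -5*a/3
-27508/Y(275, 219) = -27508/((-5/3*275)) = -27508/(-1375/3) = -27508*(-3/1375) = 82524/1375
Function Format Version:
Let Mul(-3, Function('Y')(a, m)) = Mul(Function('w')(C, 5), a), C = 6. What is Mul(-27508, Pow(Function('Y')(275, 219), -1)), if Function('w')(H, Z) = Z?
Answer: Rational(82524, 1375) ≈ 60.017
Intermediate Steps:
Function('Y')(a, m) = Mul(Rational(-5, 3), a) (Function('Y')(a, m) = Mul(Rational(-1, 3), Mul(5, a)) = Mul(Rational(-5, 3), a))
Mul(-27508, Pow(Function('Y')(275, 219), -1)) = Mul(-27508, Pow(Mul(Rational(-5, 3), 275), -1)) = Mul(-27508, Pow(Rational(-1375, 3), -1)) = Mul(-27508, Rational(-3, 1375)) = Rational(82524, 1375)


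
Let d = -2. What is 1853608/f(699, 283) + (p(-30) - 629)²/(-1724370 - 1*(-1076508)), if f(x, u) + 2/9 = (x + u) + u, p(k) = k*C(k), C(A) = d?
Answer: 10804254303401/7374613146 ≈ 1465.1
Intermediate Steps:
C(A) = -2
p(k) = -2*k (p(k) = k*(-2) = -2*k)
f(x, u) = -2/9 + x + 2*u (f(x, u) = -2/9 + ((x + u) + u) = -2/9 + ((u + x) + u) = -2/9 + (x + 2*u) = -2/9 + x + 2*u)
1853608/f(699, 283) + (p(-30) - 629)²/(-1724370 - 1*(-1076508)) = 1853608/(-2/9 + 699 + 2*283) + (-2*(-30) - 629)²/(-1724370 - 1*(-1076508)) = 1853608/(-2/9 + 699 + 566) + (60 - 629)²/(-1724370 + 1076508) = 1853608/(11383/9) + (-569)²/(-647862) = 1853608*(9/11383) + 323761*(-1/647862) = 16682472/11383 - 323761/647862 = 10804254303401/7374613146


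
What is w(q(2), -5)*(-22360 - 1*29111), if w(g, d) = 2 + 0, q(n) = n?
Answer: -102942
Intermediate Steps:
w(g, d) = 2
w(q(2), -5)*(-22360 - 1*29111) = 2*(-22360 - 1*29111) = 2*(-22360 - 29111) = 2*(-51471) = -102942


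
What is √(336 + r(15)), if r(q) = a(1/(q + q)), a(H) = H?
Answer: √302430/30 ≈ 18.331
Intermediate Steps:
r(q) = 1/(2*q) (r(q) = 1/(q + q) = 1/(2*q))
√(336 + r(15)) = √(336 + (½)/15) = √(336 + (½)*(1/15)) = √(336 + 1/30) = √(10081/30) = √302430/30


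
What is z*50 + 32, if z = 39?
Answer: 1982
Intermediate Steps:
z*50 + 32 = 39*50 + 32 = 1950 + 32 = 1982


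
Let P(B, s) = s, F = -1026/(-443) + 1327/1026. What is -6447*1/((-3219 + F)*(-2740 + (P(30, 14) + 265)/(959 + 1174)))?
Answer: -694475778402/948992982408845 ≈ -0.00073180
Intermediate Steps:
F = 1640537/454518 (F = -1026*(-1/443) + 1327*(1/1026) = 1026/443 + 1327/1026 = 1640537/454518 ≈ 3.6094)
-6447*1/((-3219 + F)*(-2740 + (P(30, 14) + 265)/(959 + 1174))) = -6447*1/((-3219 + 1640537/454518)*(-2740 + (14 + 265)/(959 + 1174))) = -6447*(-454518/(1461452905*(-2740 + 279/2133))) = -6447*(-454518/(1461452905*(-2740 + 279*(1/2133)))) = -6447*(-454518/(1461452905*(-2740 + 31/237))) = -6447/((-649349/237*(-1461452905/454518))) = -6447/948992982408845/107720766 = -6447*107720766/948992982408845 = -694475778402/948992982408845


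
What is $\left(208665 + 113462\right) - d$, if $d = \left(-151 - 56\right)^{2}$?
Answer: $279278$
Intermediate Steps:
$d = 42849$ ($d = \left(-207\right)^{2} = 42849$)
$\left(208665 + 113462\right) - d = \left(208665 + 113462\right) - 42849 = 322127 - 42849 = 279278$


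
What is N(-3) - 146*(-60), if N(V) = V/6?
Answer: 17519/2 ≈ 8759.5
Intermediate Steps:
N(V) = V/6 (N(V) = V*(⅙) = V/6)
N(-3) - 146*(-60) = (⅙)*(-3) - 146*(-60) = -½ + 8760 = 17519/2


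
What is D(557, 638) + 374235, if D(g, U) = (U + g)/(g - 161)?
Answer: 148198255/396 ≈ 3.7424e+5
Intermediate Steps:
D(g, U) = (U + g)/(-161 + g)
D(557, 638) + 374235 = (638 + 557)/(-161 + 557) + 374235 = 1195/396 + 374235 = 148198255/396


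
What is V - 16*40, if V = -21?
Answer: -661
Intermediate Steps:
V - 16*40 = -21 - 16*40 = -21 - 640 = -661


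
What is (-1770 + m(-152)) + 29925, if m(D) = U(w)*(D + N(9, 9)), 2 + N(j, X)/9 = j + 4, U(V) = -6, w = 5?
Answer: 28473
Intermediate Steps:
N(j, X) = 18 + 9*j (N(j, X) = -18 + 9*(j + 4) = -18 + 9*(4 + j) = -18 + (36 + 9*j) = 18 + 9*j)
m(D) = -594 - 6*D (m(D) = -6*(D + (18 + 9*9)) = -6*(D + (18 + 81)) = -6*(D + 99) = -6*(99 + D) = -594 - 6*D)
(-1770 + m(-152)) + 29925 = (-1770 + (-594 - 6*(-152))) + 29925 = (-1770 + (-594 + 912)) + 29925 = (-1770 + 318) + 29925 = -1452 + 29925 = 28473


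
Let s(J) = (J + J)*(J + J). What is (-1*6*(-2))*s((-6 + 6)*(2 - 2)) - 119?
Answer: -119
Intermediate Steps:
s(J) = 4*J² (s(J) = (2*J)*(2*J) = 4*J²)
(-1*6*(-2))*s((-6 + 6)*(2 - 2)) - 119 = (-1*6*(-2))*(4*((-6 + 6)*(2 - 2))²) - 119 = (-6*(-2))*(4*(0*0)²) - 119 = 12*(4*0²) - 119 = 12*(4*0) - 119 = 12*0 - 119 = 0 - 119 = -119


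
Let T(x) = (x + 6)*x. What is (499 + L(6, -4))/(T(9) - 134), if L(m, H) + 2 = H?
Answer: 493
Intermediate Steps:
L(m, H) = -2 + H
T(x) = x*(6 + x) (T(x) = (6 + x)*x = x*(6 + x))
(499 + L(6, -4))/(T(9) - 134) = (499 + (-2 - 4))/(9*(6 + 9) - 134) = (499 - 6)/(9*15 - 134) = 493/(135 - 134) = 493/1 = 493*1 = 493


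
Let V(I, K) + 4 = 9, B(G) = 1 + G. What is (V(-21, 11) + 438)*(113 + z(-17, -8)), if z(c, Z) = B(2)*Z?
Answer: 39427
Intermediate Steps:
V(I, K) = 5 (V(I, K) = -4 + 9 = 5)
z(c, Z) = 3*Z (z(c, Z) = (1 + 2)*Z = 3*Z)
(V(-21, 11) + 438)*(113 + z(-17, -8)) = (5 + 438)*(113 + 3*(-8)) = 443*(113 - 24) = 443*89 = 39427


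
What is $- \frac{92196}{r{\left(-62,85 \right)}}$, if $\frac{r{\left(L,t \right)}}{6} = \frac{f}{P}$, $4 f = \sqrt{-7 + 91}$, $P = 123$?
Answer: $- \frac{1260012 \sqrt{21}}{7} \approx -8.2487 \cdot 10^{5}$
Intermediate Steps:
$f = \frac{\sqrt{21}}{2}$ ($f = \frac{\sqrt{-7 + 91}}{4} = \frac{\sqrt{84}}{4} = \frac{2 \sqrt{21}}{4} = \frac{\sqrt{21}}{2} \approx 2.2913$)
$r{\left(L,t \right)} = \frac{\sqrt{21}}{41}$ ($r{\left(L,t \right)} = 6 \frac{\frac{1}{2} \sqrt{21}}{123} = 6 \frac{\sqrt{21}}{2} \cdot \frac{1}{123} = 6 \frac{\sqrt{21}}{246} = \frac{\sqrt{21}}{41}$)
$- \frac{92196}{r{\left(-62,85 \right)}} = - \frac{92196}{\frac{1}{41} \sqrt{21}} = - 92196 \frac{41 \sqrt{21}}{21} = - \frac{1260012 \sqrt{21}}{7}$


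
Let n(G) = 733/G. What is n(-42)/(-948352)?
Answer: 733/39830784 ≈ 1.8403e-5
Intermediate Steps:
n(-42)/(-948352) = (733/(-42))/(-948352) = (733*(-1/42))*(-1/948352) = -733/42*(-1/948352) = 733/39830784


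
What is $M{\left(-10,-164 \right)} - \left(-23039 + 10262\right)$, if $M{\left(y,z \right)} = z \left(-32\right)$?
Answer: $18025$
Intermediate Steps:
$M{\left(y,z \right)} = - 32 z$
$M{\left(-10,-164 \right)} - \left(-23039 + 10262\right) = \left(-32\right) \left(-164\right) - \left(-23039 + 10262\right) = 5248 - -12777 = 5248 + 12777 = 18025$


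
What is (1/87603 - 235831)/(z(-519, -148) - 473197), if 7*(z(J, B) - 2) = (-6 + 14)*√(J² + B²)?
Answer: 95804540943065612/192231524825634159 + 1156932173152*√291265/961157624128170795 ≈ 0.49903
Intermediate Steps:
z(J, B) = 2 + 8*√(B² + J²)/7 (z(J, B) = 2 + ((-6 + 14)*√(J² + B²))/7 = 2 + (8*√(B² + J²))/7 = 2 + 8*√(B² + J²)/7)
(1/87603 - 235831)/(z(-519, -148) - 473197) = (1/87603 - 235831)/((2 + 8*√((-148)² + (-519)²)/7) - 473197) = (1/87603 - 235831)/((2 + 8*√(21904 + 269361)/7) - 473197) = -20659503092/(87603*((2 + 8*√291265/7) - 473197)) = -20659503092/(87603*(-473195 + 8*√291265/7))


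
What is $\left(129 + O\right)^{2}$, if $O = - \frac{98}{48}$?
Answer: $\frac{9284209}{576} \approx 16118.0$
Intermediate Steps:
$O = - \frac{49}{24}$ ($O = \left(-98\right) \frac{1}{48} = - \frac{49}{24} \approx -2.0417$)
$\left(129 + O\right)^{2} = \left(129 - \frac{49}{24}\right)^{2} = \left(\frac{3047}{24}\right)^{2} = \frac{9284209}{576}$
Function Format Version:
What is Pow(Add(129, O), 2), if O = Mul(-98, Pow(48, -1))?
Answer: Rational(9284209, 576) ≈ 16118.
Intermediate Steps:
O = Rational(-49, 24) (O = Mul(-98, Rational(1, 48)) = Rational(-49, 24) ≈ -2.0417)
Pow(Add(129, O), 2) = Pow(Add(129, Rational(-49, 24)), 2) = Pow(Rational(3047, 24), 2) = Rational(9284209, 576)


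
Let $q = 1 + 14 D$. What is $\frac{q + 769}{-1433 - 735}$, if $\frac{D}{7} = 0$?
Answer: $- \frac{385}{1084} \approx -0.35517$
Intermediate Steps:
$D = 0$ ($D = 7 \cdot 0 = 0$)
$q = 1$ ($q = 1 + 14 \cdot 0 = 1 + 0 = 1$)
$\frac{q + 769}{-1433 - 735} = \frac{1 + 769}{-1433 - 735} = \frac{1}{-2168} \cdot 770 = \left(- \frac{1}{2168}\right) 770 = - \frac{385}{1084}$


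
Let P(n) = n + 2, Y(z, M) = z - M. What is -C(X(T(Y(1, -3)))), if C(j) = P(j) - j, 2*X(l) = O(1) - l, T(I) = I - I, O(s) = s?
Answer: -2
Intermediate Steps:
P(n) = 2 + n
T(I) = 0
X(l) = 1/2 - l/2 (X(l) = (1 - l)/2 = 1/2 - l/2)
C(j) = 2 (C(j) = (2 + j) - j = 2)
-C(X(T(Y(1, -3)))) = -1*2 = -2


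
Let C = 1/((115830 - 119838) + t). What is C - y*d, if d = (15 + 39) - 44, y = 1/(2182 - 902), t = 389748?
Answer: -96403/12343680 ≈ -0.0078099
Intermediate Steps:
y = 1/1280 ≈ 0.00078125
C = 1/385740 (C = 1/((115830 - 119838) + 389748) = 1/(-4008 + 389748) = 1/385740 ≈ 2.5924e-6)
d = 10 (d = 54 - 44 = 10)
C - y*d = 1/385740 - 10/1280 = 1/385740 - 1*1/128 = 1/385740 - 1/128 = -96403/12343680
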